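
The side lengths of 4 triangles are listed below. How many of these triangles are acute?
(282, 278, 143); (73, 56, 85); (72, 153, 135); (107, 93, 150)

(282,278,143): 143²+278² = 97733 > 79524 = 282² → acute
(73,56,85): 56²+73² = 8465 > 7225 = 85² → acute
(72,153,135): 72²+135² = 23409 = 153² → right
(107,93,150): 93²+107² = 20098 < 22500 = 150² → obtuse
2 of the 4 are acute.

2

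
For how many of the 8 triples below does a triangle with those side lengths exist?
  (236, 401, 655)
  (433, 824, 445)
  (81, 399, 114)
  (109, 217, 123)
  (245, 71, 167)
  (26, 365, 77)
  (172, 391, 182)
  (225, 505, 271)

2

(236,401,655): 236+401 ≤ 655 → not valid
(433,445,824): 433+445 > 824 → valid
(81,114,399): 81+114 ≤ 399 → not valid
(109,123,217): 109+123 > 217 → valid
(71,167,245): 71+167 ≤ 245 → not valid
(26,77,365): 26+77 ≤ 365 → not valid
(172,182,391): 172+182 ≤ 391 → not valid
(225,271,505): 225+271 ≤ 505 → not valid
2 of the 8 triples form a triangle.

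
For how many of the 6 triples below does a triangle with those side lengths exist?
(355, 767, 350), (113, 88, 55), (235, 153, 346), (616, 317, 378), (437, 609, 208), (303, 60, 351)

5

(350,355,767): 350+355 ≤ 767 → not valid
(55,88,113): 55+88 > 113 → valid
(153,235,346): 153+235 > 346 → valid
(317,378,616): 317+378 > 616 → valid
(208,437,609): 208+437 > 609 → valid
(60,303,351): 60+303 > 351 → valid
5 of the 6 triples form a triangle.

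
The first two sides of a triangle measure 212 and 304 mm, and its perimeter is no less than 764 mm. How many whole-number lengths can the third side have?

268

Triangle inequality: 92 < x < 516. Perimeter ≥ 764 gives x ≥ 764 − 212 − 304 = 248.
So 248 ≤ x < 516; integers 248 through 515: 268 values.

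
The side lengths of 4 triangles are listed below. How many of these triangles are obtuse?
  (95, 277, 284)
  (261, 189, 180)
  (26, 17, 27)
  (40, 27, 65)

1

(95,277,284): 95²+277² = 85754 > 80656 = 284² → acute
(261,189,180): 180²+189² = 68121 = 261² → right
(26,17,27): 17²+26² = 965 > 729 = 27² → acute
(40,27,65): 27²+40² = 2329 < 4225 = 65² → obtuse
1 of the 4 is obtuse.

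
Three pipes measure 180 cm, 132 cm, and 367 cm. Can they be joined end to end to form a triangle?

The longest side is 367, but the other two sum to only 312.
312 < 367, so the triangle inequality fails.

No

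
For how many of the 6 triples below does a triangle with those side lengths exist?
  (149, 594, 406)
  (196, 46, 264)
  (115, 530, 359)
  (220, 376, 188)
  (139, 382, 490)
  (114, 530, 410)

2

(149,406,594): 149+406 ≤ 594 → not valid
(46,196,264): 46+196 ≤ 264 → not valid
(115,359,530): 115+359 ≤ 530 → not valid
(188,220,376): 188+220 > 376 → valid
(139,382,490): 139+382 > 490 → valid
(114,410,530): 114+410 ≤ 530 → not valid
2 of the 6 triples form a triangle.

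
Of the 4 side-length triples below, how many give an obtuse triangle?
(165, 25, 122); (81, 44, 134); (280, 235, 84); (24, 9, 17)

(165,25,122): 25+122 ≤ 165, not a triangle
(81,44,134): 44+81 ≤ 134, not a triangle
(280,235,84): 84²+235² = 62281 < 78400 = 280² → obtuse
(24,9,17): 9²+17² = 370 < 576 = 24² → obtuse
2 of the 4 are obtuse.

2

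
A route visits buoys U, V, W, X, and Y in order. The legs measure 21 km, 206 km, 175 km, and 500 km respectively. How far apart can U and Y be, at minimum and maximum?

98 ≤ UY ≤ 902 km

The maximum is all hops collinear in one direction: 21 + 206 + 175 + 500 = 902.
The longest hop is 500; the others sum to 402. Folding the others back against it leaves at least 500 − 402 = 98.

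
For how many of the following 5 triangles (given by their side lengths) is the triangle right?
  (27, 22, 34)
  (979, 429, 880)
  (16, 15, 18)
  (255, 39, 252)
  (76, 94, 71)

(27,22,34): 22²+27² = 1213 > 1156 = 34² → acute
(979,429,880): 429²+880² = 958441 = 979² → right
(16,15,18): 15²+16² = 481 > 324 = 18² → acute
(255,39,252): 39²+252² = 65025 = 255² → right
(76,94,71): 71²+76² = 10817 > 8836 = 94² → acute
2 of the 5 are right.

2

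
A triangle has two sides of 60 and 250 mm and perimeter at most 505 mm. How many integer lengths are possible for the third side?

5

Triangle inequality: 190 < x < 310. Perimeter ≤ 505 gives x ≤ 505 − 60 − 250 = 195.
So 190 < x ≤ 195; integers 191 through 195: 5 values.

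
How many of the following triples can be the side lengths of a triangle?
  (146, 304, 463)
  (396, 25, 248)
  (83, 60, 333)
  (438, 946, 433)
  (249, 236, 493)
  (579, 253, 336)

(146,304,463): 146+304 ≤ 463 → not valid
(25,248,396): 25+248 ≤ 396 → not valid
(60,83,333): 60+83 ≤ 333 → not valid
(433,438,946): 433+438 ≤ 946 → not valid
(236,249,493): 236+249 ≤ 493 → not valid
(253,336,579): 253+336 > 579 → valid
1 of the 6 triples forms a triangle.

1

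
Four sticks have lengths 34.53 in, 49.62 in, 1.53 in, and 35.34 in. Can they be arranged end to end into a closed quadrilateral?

Yes

A quadrilateral exists iff every side is shorter than the sum of the others — equivalently, the longest side is less than the sum of the rest.
Longest side 49.62 < 71.40 (sum of the remaining 3), so yes.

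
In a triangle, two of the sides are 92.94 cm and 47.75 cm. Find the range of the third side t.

45.19 < t < 140.69 (cm)

By the triangle inequality, t must be less than 92.94 + 47.75 = 140.69 and greater than |92.94 − 47.75| = 45.19.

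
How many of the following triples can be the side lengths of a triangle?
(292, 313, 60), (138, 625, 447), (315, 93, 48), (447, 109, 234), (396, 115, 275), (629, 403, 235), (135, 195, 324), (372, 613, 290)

4

(60,292,313): 60+292 > 313 → valid
(138,447,625): 138+447 ≤ 625 → not valid
(48,93,315): 48+93 ≤ 315 → not valid
(109,234,447): 109+234 ≤ 447 → not valid
(115,275,396): 115+275 ≤ 396 → not valid
(235,403,629): 235+403 > 629 → valid
(135,195,324): 135+195 > 324 → valid
(290,372,613): 290+372 > 613 → valid
4 of the 8 triples form a triangle.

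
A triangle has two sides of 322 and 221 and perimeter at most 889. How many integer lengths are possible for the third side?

Triangle inequality: 101 < x < 543. Perimeter ≤ 889 gives x ≤ 889 − 322 − 221 = 346.
So 101 < x ≤ 346; integers 102 through 346: 245 values.

245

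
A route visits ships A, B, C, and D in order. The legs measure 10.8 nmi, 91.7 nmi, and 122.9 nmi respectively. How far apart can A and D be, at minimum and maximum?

The maximum is all hops collinear in one direction: 10.8 + 91.7 + 122.9 = 225.4.
The longest hop is 122.9; the others sum to 102.5. Folding the others back against it leaves at least 122.9 − 102.5 = 20.4.

20.4 ≤ AD ≤ 225.4 nmi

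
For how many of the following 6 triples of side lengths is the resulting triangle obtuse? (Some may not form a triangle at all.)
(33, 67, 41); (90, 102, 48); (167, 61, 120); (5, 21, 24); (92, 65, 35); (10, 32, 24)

5

(33,67,41): 33²+41² = 2770 < 4489 = 67² → obtuse
(90,102,48): 48²+90² = 10404 = 102² → right
(167,61,120): 61²+120² = 18121 < 27889 = 167² → obtuse
(5,21,24): 5²+21² = 466 < 576 = 24² → obtuse
(92,65,35): 35²+65² = 5450 < 8464 = 92² → obtuse
(10,32,24): 10²+24² = 676 < 1024 = 32² → obtuse
5 of the 6 are obtuse.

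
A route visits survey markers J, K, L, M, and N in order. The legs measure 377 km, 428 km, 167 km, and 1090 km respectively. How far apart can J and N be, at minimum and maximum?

The maximum is all hops collinear in one direction: 377 + 428 + 167 + 1090 = 2062.
The longest hop is 1090; the others sum to 972. Folding the others back against it leaves at least 1090 − 972 = 118.

118 ≤ JN ≤ 2062 km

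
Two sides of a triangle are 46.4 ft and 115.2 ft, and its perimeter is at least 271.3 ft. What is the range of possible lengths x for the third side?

Triangle inequality alone gives 68.8 < x < 161.6.
The perimeter condition gives x ≥ 271.3 − 46.4 − 115.2 = 109.7.
Intersecting the two: 109.7 ≤ x < 161.6.

109.7 ≤ x < 161.6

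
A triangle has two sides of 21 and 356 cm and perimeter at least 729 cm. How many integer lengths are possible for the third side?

Triangle inequality: 335 < x < 377. Perimeter ≥ 729 gives x ≥ 729 − 21 − 356 = 352.
So 352 ≤ x < 377; integers 352 through 376: 25 values.

25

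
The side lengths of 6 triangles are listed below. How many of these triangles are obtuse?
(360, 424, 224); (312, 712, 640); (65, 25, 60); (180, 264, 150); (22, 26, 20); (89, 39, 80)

(360,424,224): 224²+360² = 179776 = 424² → right
(312,712,640): 312²+640² = 506944 = 712² → right
(65,25,60): 25²+60² = 4225 = 65² → right
(180,264,150): 150²+180² = 54900 < 69696 = 264² → obtuse
(22,26,20): 20²+22² = 884 > 676 = 26² → acute
(89,39,80): 39²+80² = 7921 = 89² → right
1 of the 6 is obtuse.

1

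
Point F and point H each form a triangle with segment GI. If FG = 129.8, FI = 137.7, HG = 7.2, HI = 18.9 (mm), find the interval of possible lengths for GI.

11.7 < GI < 26.1

From triangle FGI: |129.8 − 137.7| < GI < 129.8 + 137.7, i.e. 7.9 < GI < 267.5.
From triangle HGI: 11.7 < GI < 26.1.
Both must hold, so GI lies in the intersection.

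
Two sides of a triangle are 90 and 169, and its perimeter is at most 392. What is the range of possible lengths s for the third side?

Triangle inequality alone gives 79 < s < 259.
The perimeter condition gives s ≤ 392 − 90 − 169 = 133.
Intersecting the two: 79 < s ≤ 133.

79 < s ≤ 133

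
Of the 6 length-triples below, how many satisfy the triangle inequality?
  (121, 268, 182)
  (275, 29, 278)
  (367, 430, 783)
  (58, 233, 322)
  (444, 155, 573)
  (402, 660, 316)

5

(121,182,268): 121+182 > 268 → valid
(29,275,278): 29+275 > 278 → valid
(367,430,783): 367+430 > 783 → valid
(58,233,322): 58+233 ≤ 322 → not valid
(155,444,573): 155+444 > 573 → valid
(316,402,660): 316+402 > 660 → valid
5 of the 6 triples form a triangle.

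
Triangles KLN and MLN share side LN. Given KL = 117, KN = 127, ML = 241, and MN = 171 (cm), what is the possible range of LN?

From triangle KLN: |117 − 127| < LN < 117 + 127, i.e. 10 < LN < 244.
From triangle MLN: 70 < LN < 412.
Both must hold, so LN lies in the intersection.

70 < LN < 244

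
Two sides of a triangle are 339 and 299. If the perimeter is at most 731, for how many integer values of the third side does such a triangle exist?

53

Triangle inequality: 40 < x < 638. Perimeter ≤ 731 gives x ≤ 731 − 339 − 299 = 93.
So 40 < x ≤ 93; integers 41 through 93: 53 values.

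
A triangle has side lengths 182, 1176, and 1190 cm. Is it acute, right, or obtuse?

Compare the square of the longest side to the sum of squares of the other two: 182² + 1176² = 1416100 = 1190².

right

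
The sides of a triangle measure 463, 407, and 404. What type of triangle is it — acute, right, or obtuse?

Compare the square of the longest side to the sum of squares of the other two: 404² + 407² = 328865 > 214369 = 463².

acute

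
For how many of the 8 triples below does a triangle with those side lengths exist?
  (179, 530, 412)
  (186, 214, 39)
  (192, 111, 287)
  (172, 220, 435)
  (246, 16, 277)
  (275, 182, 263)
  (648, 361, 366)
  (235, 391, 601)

(179,412,530): 179+412 > 530 → valid
(39,186,214): 39+186 > 214 → valid
(111,192,287): 111+192 > 287 → valid
(172,220,435): 172+220 ≤ 435 → not valid
(16,246,277): 16+246 ≤ 277 → not valid
(182,263,275): 182+263 > 275 → valid
(361,366,648): 361+366 > 648 → valid
(235,391,601): 235+391 > 601 → valid
6 of the 8 triples form a triangle.

6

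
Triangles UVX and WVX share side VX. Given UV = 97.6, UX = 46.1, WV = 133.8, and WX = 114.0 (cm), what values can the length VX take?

From triangle UVX: |97.6 − 46.1| < VX < 97.6 + 46.1, i.e. 51.5 < VX < 143.7.
From triangle WVX: 19.8 < VX < 247.8.
Both must hold, so VX lies in the intersection.

51.5 < VX < 143.7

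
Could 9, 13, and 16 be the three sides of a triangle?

Yes

The longest side is 16, and the other two sum to 22.
Since 22 > 16, the triangle inequality holds.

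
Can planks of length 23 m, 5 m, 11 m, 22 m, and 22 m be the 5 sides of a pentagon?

A pentagon exists iff every side is shorter than the sum of the others — equivalently, the longest side is less than the sum of the rest.
Longest side 23 < 60 (sum of the remaining 4), so yes.

Yes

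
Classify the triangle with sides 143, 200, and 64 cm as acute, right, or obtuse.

Compare the square of the longest side to the sum of squares of the other two: 64² + 143² = 24545 < 40000 = 200².

obtuse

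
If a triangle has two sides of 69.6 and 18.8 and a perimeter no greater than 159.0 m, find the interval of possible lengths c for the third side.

50.8 < c ≤ 70.6

Triangle inequality alone gives 50.8 < c < 88.4.
The perimeter condition gives c ≤ 159.0 − 69.6 − 18.8 = 70.6.
Intersecting the two: 50.8 < c ≤ 70.6.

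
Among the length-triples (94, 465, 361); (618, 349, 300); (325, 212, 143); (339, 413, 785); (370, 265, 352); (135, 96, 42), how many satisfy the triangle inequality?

4

(94,361,465): 94+361 ≤ 465 → not valid
(300,349,618): 300+349 > 618 → valid
(143,212,325): 143+212 > 325 → valid
(339,413,785): 339+413 ≤ 785 → not valid
(265,352,370): 265+352 > 370 → valid
(42,96,135): 42+96 > 135 → valid
4 of the 6 triples form a triangle.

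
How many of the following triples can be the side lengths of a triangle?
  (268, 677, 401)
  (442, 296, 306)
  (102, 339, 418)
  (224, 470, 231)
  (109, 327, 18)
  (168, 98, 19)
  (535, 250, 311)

3

(268,401,677): 268+401 ≤ 677 → not valid
(296,306,442): 296+306 > 442 → valid
(102,339,418): 102+339 > 418 → valid
(224,231,470): 224+231 ≤ 470 → not valid
(18,109,327): 18+109 ≤ 327 → not valid
(19,98,168): 19+98 ≤ 168 → not valid
(250,311,535): 250+311 > 535 → valid
3 of the 7 triples form a triangle.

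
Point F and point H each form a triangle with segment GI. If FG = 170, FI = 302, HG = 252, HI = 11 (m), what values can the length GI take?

From triangle FGI: |170 − 302| < GI < 170 + 302, i.e. 132 < GI < 472.
From triangle HGI: 241 < GI < 263.
Both must hold, so GI lies in the intersection.

241 < GI < 263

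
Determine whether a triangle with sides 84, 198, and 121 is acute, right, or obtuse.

obtuse

Compare the square of the longest side to the sum of squares of the other two: 84² + 121² = 21697 < 39204 = 198².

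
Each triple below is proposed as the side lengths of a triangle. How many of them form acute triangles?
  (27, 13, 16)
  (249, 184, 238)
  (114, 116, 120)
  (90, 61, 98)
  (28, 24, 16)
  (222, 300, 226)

(27,13,16): 13²+16² = 425 < 729 = 27² → obtuse
(249,184,238): 184²+238² = 90500 > 62001 = 249² → acute
(114,116,120): 114²+116² = 26452 > 14400 = 120² → acute
(90,61,98): 61²+90² = 11821 > 9604 = 98² → acute
(28,24,16): 16²+24² = 832 > 784 = 28² → acute
(222,300,226): 222²+226² = 100360 > 90000 = 300² → acute
5 of the 6 are acute.

5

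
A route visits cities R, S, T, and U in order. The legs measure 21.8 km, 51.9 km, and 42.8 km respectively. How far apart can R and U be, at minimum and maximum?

0 ≤ RU ≤ 116.5 km

The maximum is all hops collinear in one direction: 21.8 + 51.9 + 42.8 = 116.5.
The longest hop is 51.9; the others sum to 64.6. Since 51.9 ≤ 64.6, the path can fold back on itself completely, so the minimum distance is 0.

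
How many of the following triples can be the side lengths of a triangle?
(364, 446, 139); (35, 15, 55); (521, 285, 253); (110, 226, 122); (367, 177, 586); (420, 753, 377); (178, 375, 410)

(139,364,446): 139+364 > 446 → valid
(15,35,55): 15+35 ≤ 55 → not valid
(253,285,521): 253+285 > 521 → valid
(110,122,226): 110+122 > 226 → valid
(177,367,586): 177+367 ≤ 586 → not valid
(377,420,753): 377+420 > 753 → valid
(178,375,410): 178+375 > 410 → valid
5 of the 7 triples form a triangle.

5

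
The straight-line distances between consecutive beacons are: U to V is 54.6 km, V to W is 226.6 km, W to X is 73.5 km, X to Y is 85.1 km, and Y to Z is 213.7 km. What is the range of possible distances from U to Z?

0 ≤ UZ ≤ 653.5 km

The maximum is all hops collinear in one direction: 54.6 + 226.6 + 73.5 + 85.1 + 213.7 = 653.5.
The longest hop is 226.6; the others sum to 426.9. Since 226.6 ≤ 426.9, the path can fold back on itself completely, so the minimum distance is 0.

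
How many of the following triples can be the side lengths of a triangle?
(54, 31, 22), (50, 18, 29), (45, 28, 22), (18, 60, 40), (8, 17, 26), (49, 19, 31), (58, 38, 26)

(22,31,54): 22+31 ≤ 54 → not valid
(18,29,50): 18+29 ≤ 50 → not valid
(22,28,45): 22+28 > 45 → valid
(18,40,60): 18+40 ≤ 60 → not valid
(8,17,26): 8+17 ≤ 26 → not valid
(19,31,49): 19+31 > 49 → valid
(26,38,58): 26+38 > 58 → valid
3 of the 7 triples form a triangle.

3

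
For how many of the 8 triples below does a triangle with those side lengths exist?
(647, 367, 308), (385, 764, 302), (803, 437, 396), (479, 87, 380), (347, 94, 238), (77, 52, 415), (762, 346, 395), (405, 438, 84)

3

(308,367,647): 308+367 > 647 → valid
(302,385,764): 302+385 ≤ 764 → not valid
(396,437,803): 396+437 > 803 → valid
(87,380,479): 87+380 ≤ 479 → not valid
(94,238,347): 94+238 ≤ 347 → not valid
(52,77,415): 52+77 ≤ 415 → not valid
(346,395,762): 346+395 ≤ 762 → not valid
(84,405,438): 84+405 > 438 → valid
3 of the 8 triples form a triangle.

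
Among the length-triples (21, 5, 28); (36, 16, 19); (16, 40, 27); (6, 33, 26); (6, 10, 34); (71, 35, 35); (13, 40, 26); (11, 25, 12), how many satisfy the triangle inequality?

1

(5,21,28): 5+21 ≤ 28 → not valid
(16,19,36): 16+19 ≤ 36 → not valid
(16,27,40): 16+27 > 40 → valid
(6,26,33): 6+26 ≤ 33 → not valid
(6,10,34): 6+10 ≤ 34 → not valid
(35,35,71): 35+35 ≤ 71 → not valid
(13,26,40): 13+26 ≤ 40 → not valid
(11,12,25): 11+12 ≤ 25 → not valid
1 of the 8 triples forms a triangle.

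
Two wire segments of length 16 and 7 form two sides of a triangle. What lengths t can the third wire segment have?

9 < t < 23

By the triangle inequality, t must be less than 16 + 7 = 23 and greater than |16 − 7| = 9.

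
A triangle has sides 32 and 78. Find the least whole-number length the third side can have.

The third side must be strictly greater than |32 − 78| = 46.
The smallest integer above 46 is 47.

47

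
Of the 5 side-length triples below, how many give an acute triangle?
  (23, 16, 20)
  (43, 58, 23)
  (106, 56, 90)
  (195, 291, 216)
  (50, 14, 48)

1

(23,16,20): 16²+20² = 656 > 529 = 23² → acute
(43,58,23): 23²+43² = 2378 < 3364 = 58² → obtuse
(106,56,90): 56²+90² = 11236 = 106² → right
(195,291,216): 195²+216² = 84681 = 291² → right
(50,14,48): 14²+48² = 2500 = 50² → right
1 of the 5 is acute.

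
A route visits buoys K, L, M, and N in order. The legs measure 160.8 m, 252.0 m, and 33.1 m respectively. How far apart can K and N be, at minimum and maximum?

58.1 ≤ KN ≤ 445.9 m

The maximum is all hops collinear in one direction: 160.8 + 252.0 + 33.1 = 445.9.
The longest hop is 252.0; the others sum to 193.9. Folding the others back against it leaves at least 252.0 − 193.9 = 58.1.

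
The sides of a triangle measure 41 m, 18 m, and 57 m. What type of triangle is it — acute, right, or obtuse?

Compare the square of the longest side to the sum of squares of the other two: 18² + 41² = 2005 < 3249 = 57².

obtuse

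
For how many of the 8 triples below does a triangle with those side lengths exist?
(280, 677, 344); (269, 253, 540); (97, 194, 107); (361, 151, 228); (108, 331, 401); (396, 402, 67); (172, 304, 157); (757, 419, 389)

(280,344,677): 280+344 ≤ 677 → not valid
(253,269,540): 253+269 ≤ 540 → not valid
(97,107,194): 97+107 > 194 → valid
(151,228,361): 151+228 > 361 → valid
(108,331,401): 108+331 > 401 → valid
(67,396,402): 67+396 > 402 → valid
(157,172,304): 157+172 > 304 → valid
(389,419,757): 389+419 > 757 → valid
6 of the 8 triples form a triangle.

6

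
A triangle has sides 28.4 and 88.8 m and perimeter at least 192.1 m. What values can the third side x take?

74.9 ≤ x < 117.2 m

Triangle inequality alone gives 60.4 < x < 117.2.
The perimeter condition gives x ≥ 192.1 − 28.4 − 88.8 = 74.9.
Intersecting the two: 74.9 ≤ x < 117.2.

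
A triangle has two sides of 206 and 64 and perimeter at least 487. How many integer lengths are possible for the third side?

53

Triangle inequality: 142 < x < 270. Perimeter ≥ 487 gives x ≥ 487 − 206 − 64 = 217.
So 217 ≤ x < 270; integers 217 through 269: 53 values.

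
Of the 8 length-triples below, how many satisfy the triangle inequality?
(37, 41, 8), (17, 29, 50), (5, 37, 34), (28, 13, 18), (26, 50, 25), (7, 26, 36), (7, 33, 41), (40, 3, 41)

(8,37,41): 8+37 > 41 → valid
(17,29,50): 17+29 ≤ 50 → not valid
(5,34,37): 5+34 > 37 → valid
(13,18,28): 13+18 > 28 → valid
(25,26,50): 25+26 > 50 → valid
(7,26,36): 7+26 ≤ 36 → not valid
(7,33,41): 7+33 ≤ 41 → not valid
(3,40,41): 3+40 > 41 → valid
5 of the 8 triples form a triangle.

5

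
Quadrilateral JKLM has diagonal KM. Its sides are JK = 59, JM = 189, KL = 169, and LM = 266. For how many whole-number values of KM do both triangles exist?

117

From triangle JKM: 130 < KM < 248.
From triangle LKM: 97 < KM < 435.
Intersection: 130 < KM < 248, so integers 131 through 247: 117 values.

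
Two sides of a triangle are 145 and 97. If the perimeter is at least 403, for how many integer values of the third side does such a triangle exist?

81

Triangle inequality: 48 < x < 242. Perimeter ≥ 403 gives x ≥ 403 − 145 − 97 = 161.
So 161 ≤ x < 242; integers 161 through 241: 81 values.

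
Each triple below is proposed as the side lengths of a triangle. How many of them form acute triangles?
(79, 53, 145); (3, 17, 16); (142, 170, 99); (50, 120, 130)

1

(79,53,145): 53+79 ≤ 145, not a triangle
(3,17,16): 3²+16² = 265 < 289 = 17² → obtuse
(142,170,99): 99²+142² = 29965 > 28900 = 170² → acute
(50,120,130): 50²+120² = 16900 = 130² → right
1 of the 4 is acute.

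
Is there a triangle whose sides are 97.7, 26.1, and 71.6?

No

The two shorter sides sum to 97.7, exactly equal to the longest side 97.7.
That gives only a degenerate (flat) triangle — the inequality must be strict.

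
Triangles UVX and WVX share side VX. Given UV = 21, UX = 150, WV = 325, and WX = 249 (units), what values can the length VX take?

129 < VX < 171

From triangle UVX: |21 − 150| < VX < 21 + 150, i.e. 129 < VX < 171.
From triangle WVX: 76 < VX < 574.
Both must hold, so VX lies in the intersection.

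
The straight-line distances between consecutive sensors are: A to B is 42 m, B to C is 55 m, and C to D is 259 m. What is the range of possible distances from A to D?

162 ≤ AD ≤ 356 m

The maximum is all hops collinear in one direction: 42 + 55 + 259 = 356.
The longest hop is 259; the others sum to 97. Folding the others back against it leaves at least 259 − 97 = 162.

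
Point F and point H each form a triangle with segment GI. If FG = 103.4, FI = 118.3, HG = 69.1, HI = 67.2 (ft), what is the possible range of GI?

14.9 < GI < 136.3

From triangle FGI: |103.4 − 118.3| < GI < 103.4 + 118.3, i.e. 14.9 < GI < 221.7.
From triangle HGI: 1.9 < GI < 136.3.
Both must hold, so GI lies in the intersection.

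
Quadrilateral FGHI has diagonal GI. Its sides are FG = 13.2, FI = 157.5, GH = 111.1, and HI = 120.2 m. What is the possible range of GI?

144.3 < GI < 170.7

From triangle FGI: |13.2 − 157.5| < GI < 13.2 + 157.5, i.e. 144.3 < GI < 170.7.
From triangle HGI: 9.1 < GI < 231.3.
Both must hold, so GI lies in the intersection.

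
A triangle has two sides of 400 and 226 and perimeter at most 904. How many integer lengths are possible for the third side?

Triangle inequality: 174 < x < 626. Perimeter ≤ 904 gives x ≤ 904 − 400 − 226 = 278.
So 174 < x ≤ 278; integers 175 through 278: 104 values.

104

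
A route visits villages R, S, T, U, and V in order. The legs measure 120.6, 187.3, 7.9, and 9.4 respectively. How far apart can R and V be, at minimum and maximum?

49.4 ≤ RV ≤ 325.2

The maximum is all hops collinear in one direction: 120.6 + 187.3 + 7.9 + 9.4 = 325.2.
The longest hop is 187.3; the others sum to 137.9. Folding the others back against it leaves at least 187.3 − 137.9 = 49.4.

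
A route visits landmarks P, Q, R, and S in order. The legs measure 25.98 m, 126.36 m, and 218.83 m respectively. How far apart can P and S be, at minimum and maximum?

The maximum is all hops collinear in one direction: 25.98 + 126.36 + 218.83 = 371.17.
The longest hop is 218.83; the others sum to 152.34. Folding the others back against it leaves at least 218.83 − 152.34 = 66.49.

66.49 ≤ PS ≤ 371.17 m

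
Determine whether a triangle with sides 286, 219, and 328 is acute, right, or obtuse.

Compare the square of the longest side to the sum of squares of the other two: 219² + 286² = 129757 > 107584 = 328².

acute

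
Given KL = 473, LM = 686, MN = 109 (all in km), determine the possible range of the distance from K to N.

The maximum is all hops collinear in one direction: 473 + 686 + 109 = 1268.
The longest hop is 686; the others sum to 582. Folding the others back against it leaves at least 686 − 582 = 104.

104 ≤ KN ≤ 1268 km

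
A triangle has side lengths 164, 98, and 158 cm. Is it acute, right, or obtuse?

acute

Compare the square of the longest side to the sum of squares of the other two: 98² + 158² = 34568 > 26896 = 164².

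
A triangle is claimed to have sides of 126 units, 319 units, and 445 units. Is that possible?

No

The two shorter sides sum to 445, exactly equal to the longest side 445.
That gives only a degenerate (flat) triangle — the inequality must be strict.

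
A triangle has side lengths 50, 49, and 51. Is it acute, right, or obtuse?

Compare the square of the longest side to the sum of squares of the other two: 49² + 50² = 4901 > 2601 = 51².

acute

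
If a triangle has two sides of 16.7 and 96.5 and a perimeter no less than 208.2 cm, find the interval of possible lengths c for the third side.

95.0 ≤ c < 113.2

Triangle inequality alone gives 79.8 < c < 113.2.
The perimeter condition gives c ≥ 208.2 − 16.7 − 96.5 = 95.0.
Intersecting the two: 95.0 ≤ c < 113.2.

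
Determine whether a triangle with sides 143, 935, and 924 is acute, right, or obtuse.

right

Compare the square of the longest side to the sum of squares of the other two: 143² + 924² = 874225 = 935².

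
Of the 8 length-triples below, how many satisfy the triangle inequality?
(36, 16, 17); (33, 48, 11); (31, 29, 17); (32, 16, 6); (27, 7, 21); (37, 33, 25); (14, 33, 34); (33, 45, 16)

5

(16,17,36): 16+17 ≤ 36 → not valid
(11,33,48): 11+33 ≤ 48 → not valid
(17,29,31): 17+29 > 31 → valid
(6,16,32): 6+16 ≤ 32 → not valid
(7,21,27): 7+21 > 27 → valid
(25,33,37): 25+33 > 37 → valid
(14,33,34): 14+33 > 34 → valid
(16,33,45): 16+33 > 45 → valid
5 of the 8 triples form a triangle.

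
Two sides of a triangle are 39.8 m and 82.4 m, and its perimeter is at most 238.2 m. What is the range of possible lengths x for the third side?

Triangle inequality alone gives 42.6 < x < 122.2.
The perimeter condition gives x ≤ 238.2 − 39.8 − 82.4 = 116.0.
Intersecting the two: 42.6 < x ≤ 116.0.

42.6 < x ≤ 116.0 m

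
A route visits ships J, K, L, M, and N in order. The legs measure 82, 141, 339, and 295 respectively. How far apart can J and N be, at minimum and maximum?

The maximum is all hops collinear in one direction: 82 + 141 + 339 + 295 = 857.
The longest hop is 339; the others sum to 518. Since 339 ≤ 518, the path can fold back on itself completely, so the minimum distance is 0.

0 ≤ JN ≤ 857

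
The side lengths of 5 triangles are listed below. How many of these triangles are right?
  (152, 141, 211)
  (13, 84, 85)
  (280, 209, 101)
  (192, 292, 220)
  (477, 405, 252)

(152,141,211): 141²+152² = 42985 < 44521 = 211² → obtuse
(13,84,85): 13²+84² = 7225 = 85² → right
(280,209,101): 101²+209² = 53882 < 78400 = 280² → obtuse
(192,292,220): 192²+220² = 85264 = 292² → right
(477,405,252): 252²+405² = 227529 = 477² → right
3 of the 5 are right.

3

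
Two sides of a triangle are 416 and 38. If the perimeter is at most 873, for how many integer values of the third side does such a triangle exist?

41

Triangle inequality: 378 < x < 454. Perimeter ≤ 873 gives x ≤ 873 − 416 − 38 = 419.
So 378 < x ≤ 419; integers 379 through 419: 41 values.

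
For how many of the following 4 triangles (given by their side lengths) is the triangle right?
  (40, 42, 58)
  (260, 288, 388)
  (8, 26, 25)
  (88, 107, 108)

2

(40,42,58): 40²+42² = 3364 = 58² → right
(260,288,388): 260²+288² = 150544 = 388² → right
(8,26,25): 8²+25² = 689 > 676 = 26² → acute
(88,107,108): 88²+107² = 19193 > 11664 = 108² → acute
2 of the 4 are right.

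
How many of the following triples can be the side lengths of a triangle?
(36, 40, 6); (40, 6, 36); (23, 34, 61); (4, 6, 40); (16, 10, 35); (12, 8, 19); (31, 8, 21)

(6,36,40): 6+36 > 40 → valid
(6,36,40): 6+36 > 40 → valid
(23,34,61): 23+34 ≤ 61 → not valid
(4,6,40): 4+6 ≤ 40 → not valid
(10,16,35): 10+16 ≤ 35 → not valid
(8,12,19): 8+12 > 19 → valid
(8,21,31): 8+21 ≤ 31 → not valid
3 of the 7 triples form a triangle.

3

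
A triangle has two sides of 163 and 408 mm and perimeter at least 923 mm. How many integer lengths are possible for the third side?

219

Triangle inequality: 245 < x < 571. Perimeter ≥ 923 gives x ≥ 923 − 163 − 408 = 352.
So 352 ≤ x < 571; integers 352 through 570: 219 values.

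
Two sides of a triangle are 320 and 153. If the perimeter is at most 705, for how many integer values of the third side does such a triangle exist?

Triangle inequality: 167 < x < 473. Perimeter ≤ 705 gives x ≤ 705 − 320 − 153 = 232.
So 167 < x ≤ 232; integers 168 through 232: 65 values.

65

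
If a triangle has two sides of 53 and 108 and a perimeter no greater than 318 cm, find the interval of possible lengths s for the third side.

Triangle inequality alone gives 55 < s < 161.
The perimeter condition gives s ≤ 318 − 53 − 108 = 157.
Intersecting the two: 55 < s ≤ 157.

55 < s ≤ 157 cm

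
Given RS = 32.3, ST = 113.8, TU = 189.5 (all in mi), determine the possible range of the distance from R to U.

The maximum is all hops collinear in one direction: 32.3 + 113.8 + 189.5 = 335.6.
The longest hop is 189.5; the others sum to 146.1. Folding the others back against it leaves at least 189.5 − 146.1 = 43.4.

43.4 ≤ RU ≤ 335.6 mi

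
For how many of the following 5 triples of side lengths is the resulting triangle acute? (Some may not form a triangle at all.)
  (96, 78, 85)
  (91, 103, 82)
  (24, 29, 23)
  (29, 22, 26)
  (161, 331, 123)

(96,78,85): 78²+85² = 13309 > 9216 = 96² → acute
(91,103,82): 82²+91² = 15005 > 10609 = 103² → acute
(24,29,23): 23²+24² = 1105 > 841 = 29² → acute
(29,22,26): 22²+26² = 1160 > 841 = 29² → acute
(161,331,123): 123+161 ≤ 331, not a triangle
4 of the 5 are acute.

4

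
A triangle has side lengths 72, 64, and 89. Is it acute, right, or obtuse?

acute

Compare the square of the longest side to the sum of squares of the other two: 64² + 72² = 9280 > 7921 = 89².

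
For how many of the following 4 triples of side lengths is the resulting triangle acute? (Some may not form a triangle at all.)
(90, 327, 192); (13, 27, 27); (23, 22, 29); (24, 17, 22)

3

(90,327,192): 90+192 ≤ 327, not a triangle
(13,27,27): 13²+27² = 898 > 729 = 27² → acute
(23,22,29): 22²+23² = 1013 > 841 = 29² → acute
(24,17,22): 17²+22² = 773 > 576 = 24² → acute
3 of the 4 are acute.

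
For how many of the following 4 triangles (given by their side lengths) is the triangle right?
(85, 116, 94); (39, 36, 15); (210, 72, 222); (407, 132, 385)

(85,116,94): 85²+94² = 16061 > 13456 = 116² → acute
(39,36,15): 15²+36² = 1521 = 39² → right
(210,72,222): 72²+210² = 49284 = 222² → right
(407,132,385): 132²+385² = 165649 = 407² → right
3 of the 4 are right.

3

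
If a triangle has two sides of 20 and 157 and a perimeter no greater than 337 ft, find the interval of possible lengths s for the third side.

137 < s ≤ 160 ft

Triangle inequality alone gives 137 < s < 177.
The perimeter condition gives s ≤ 337 − 20 − 157 = 160.
Intersecting the two: 137 < s ≤ 160.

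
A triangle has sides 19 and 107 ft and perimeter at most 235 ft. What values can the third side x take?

88 < x ≤ 109

Triangle inequality alone gives 88 < x < 126.
The perimeter condition gives x ≤ 235 − 19 − 107 = 109.
Intersecting the two: 88 < x ≤ 109.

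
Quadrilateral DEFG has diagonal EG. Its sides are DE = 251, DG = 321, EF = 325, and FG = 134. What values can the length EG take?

From triangle DEG: |251 − 321| < EG < 251 + 321, i.e. 70 < EG < 572.
From triangle FEG: 191 < EG < 459.
Both must hold, so EG lies in the intersection.

191 < EG < 459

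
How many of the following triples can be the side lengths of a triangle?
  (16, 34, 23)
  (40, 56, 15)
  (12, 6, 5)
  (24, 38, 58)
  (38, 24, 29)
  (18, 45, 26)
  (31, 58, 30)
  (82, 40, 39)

(16,23,34): 16+23 > 34 → valid
(15,40,56): 15+40 ≤ 56 → not valid
(5,6,12): 5+6 ≤ 12 → not valid
(24,38,58): 24+38 > 58 → valid
(24,29,38): 24+29 > 38 → valid
(18,26,45): 18+26 ≤ 45 → not valid
(30,31,58): 30+31 > 58 → valid
(39,40,82): 39+40 ≤ 82 → not valid
4 of the 8 triples form a triangle.

4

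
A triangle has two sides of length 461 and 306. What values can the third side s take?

155 < s < 767

By the triangle inequality, s must be less than 461 + 306 = 767 and greater than |461 − 306| = 155.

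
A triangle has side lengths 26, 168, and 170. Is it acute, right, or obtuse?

right

Compare the square of the longest side to the sum of squares of the other two: 26² + 168² = 28900 = 170².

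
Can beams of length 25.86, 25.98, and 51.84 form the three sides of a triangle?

The two shorter sides sum to 51.84, exactly equal to the longest side 51.84.
That gives only a degenerate (flat) triangle — the inequality must be strict.

No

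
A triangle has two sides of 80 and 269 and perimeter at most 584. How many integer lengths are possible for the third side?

Triangle inequality: 189 < x < 349. Perimeter ≤ 584 gives x ≤ 584 − 80 − 269 = 235.
So 189 < x ≤ 235; integers 190 through 235: 46 values.

46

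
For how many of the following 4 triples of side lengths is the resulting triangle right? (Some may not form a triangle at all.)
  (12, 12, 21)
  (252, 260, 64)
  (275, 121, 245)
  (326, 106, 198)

(12,12,21): 12²+12² = 288 < 441 = 21² → obtuse
(252,260,64): 64²+252² = 67600 = 260² → right
(275,121,245): 121²+245² = 74666 < 75625 = 275² → obtuse
(326,106,198): 106+198 ≤ 326, not a triangle
1 of the 4 is right.

1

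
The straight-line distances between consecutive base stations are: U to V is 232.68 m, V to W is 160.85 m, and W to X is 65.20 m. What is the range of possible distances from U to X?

6.63 ≤ UX ≤ 458.73 m

The maximum is all hops collinear in one direction: 232.68 + 160.85 + 65.20 = 458.73.
The longest hop is 232.68; the others sum to 226.05. Folding the others back against it leaves at least 232.68 − 226.05 = 6.63.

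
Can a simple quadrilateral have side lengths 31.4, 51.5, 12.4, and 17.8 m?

A quadrilateral exists iff every side is shorter than the sum of the others — equivalently, the longest side is less than the sum of the rest.
Longest side 51.5 < 61.6 (sum of the remaining 3), so yes.

Yes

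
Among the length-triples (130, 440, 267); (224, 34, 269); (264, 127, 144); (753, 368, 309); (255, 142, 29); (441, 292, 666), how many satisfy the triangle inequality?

2

(130,267,440): 130+267 ≤ 440 → not valid
(34,224,269): 34+224 ≤ 269 → not valid
(127,144,264): 127+144 > 264 → valid
(309,368,753): 309+368 ≤ 753 → not valid
(29,142,255): 29+142 ≤ 255 → not valid
(292,441,666): 292+441 > 666 → valid
2 of the 6 triples form a triangle.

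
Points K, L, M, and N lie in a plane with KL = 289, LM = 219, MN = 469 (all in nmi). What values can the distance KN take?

0 ≤ KN ≤ 977 nmi

The maximum is all hops collinear in one direction: 289 + 219 + 469 = 977.
The longest hop is 469; the others sum to 508. Since 469 ≤ 508, the path can fold back on itself completely, so the minimum distance is 0.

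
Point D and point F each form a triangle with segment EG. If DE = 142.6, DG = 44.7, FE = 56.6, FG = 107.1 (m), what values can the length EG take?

97.9 < EG < 163.7

From triangle DEG: |142.6 − 44.7| < EG < 142.6 + 44.7, i.e. 97.9 < EG < 187.3.
From triangle FEG: 50.5 < EG < 163.7.
Both must hold, so EG lies in the intersection.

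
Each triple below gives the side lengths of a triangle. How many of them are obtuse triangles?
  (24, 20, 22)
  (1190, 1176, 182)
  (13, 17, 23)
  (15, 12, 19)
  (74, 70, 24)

(24,20,22): 20²+22² = 884 > 576 = 24² → acute
(1190,1176,182): 182²+1176² = 1416100 = 1190² → right
(13,17,23): 13²+17² = 458 < 529 = 23² → obtuse
(15,12,19): 12²+15² = 369 > 361 = 19² → acute
(74,70,24): 24²+70² = 5476 = 74² → right
1 of the 5 is obtuse.

1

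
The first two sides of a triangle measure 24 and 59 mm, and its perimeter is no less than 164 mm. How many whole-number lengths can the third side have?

2

Triangle inequality: 35 < x < 83. Perimeter ≥ 164 gives x ≥ 164 − 24 − 59 = 81.
So 81 ≤ x < 83; integers 81 through 82: 2 values.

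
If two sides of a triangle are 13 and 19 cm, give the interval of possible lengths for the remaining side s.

6 < s < 32

By the triangle inequality, s must be less than 13 + 19 = 32 and greater than |13 − 19| = 6.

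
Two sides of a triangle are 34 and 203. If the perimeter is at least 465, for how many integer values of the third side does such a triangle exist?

9

Triangle inequality: 169 < x < 237. Perimeter ≥ 465 gives x ≥ 465 − 34 − 203 = 228.
So 228 ≤ x < 237; integers 228 through 236: 9 values.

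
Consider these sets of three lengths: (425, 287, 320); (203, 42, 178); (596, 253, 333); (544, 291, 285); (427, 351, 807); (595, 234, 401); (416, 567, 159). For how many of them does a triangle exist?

(287,320,425): 287+320 > 425 → valid
(42,178,203): 42+178 > 203 → valid
(253,333,596): 253+333 ≤ 596 → not valid
(285,291,544): 285+291 > 544 → valid
(351,427,807): 351+427 ≤ 807 → not valid
(234,401,595): 234+401 > 595 → valid
(159,416,567): 159+416 > 567 → valid
5 of the 7 triples form a triangle.

5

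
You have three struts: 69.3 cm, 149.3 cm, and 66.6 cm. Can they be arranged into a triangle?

The longest side is 149.3, but the other two sum to only 135.9.
135.9 < 149.3, so the triangle inequality fails.

No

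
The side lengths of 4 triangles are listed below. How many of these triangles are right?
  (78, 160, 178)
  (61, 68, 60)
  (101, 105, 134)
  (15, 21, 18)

(78,160,178): 78²+160² = 31684 = 178² → right
(61,68,60): 60²+61² = 7321 > 4624 = 68² → acute
(101,105,134): 101²+105² = 21226 > 17956 = 134² → acute
(15,21,18): 15²+18² = 549 > 441 = 21² → acute
1 of the 4 is right.

1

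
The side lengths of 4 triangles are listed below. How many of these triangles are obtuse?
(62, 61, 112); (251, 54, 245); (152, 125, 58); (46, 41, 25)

3

(62,61,112): 61²+62² = 7565 < 12544 = 112² → obtuse
(251,54,245): 54²+245² = 62941 < 63001 = 251² → obtuse
(152,125,58): 58²+125² = 18989 < 23104 = 152² → obtuse
(46,41,25): 25²+41² = 2306 > 2116 = 46² → acute
3 of the 4 are obtuse.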